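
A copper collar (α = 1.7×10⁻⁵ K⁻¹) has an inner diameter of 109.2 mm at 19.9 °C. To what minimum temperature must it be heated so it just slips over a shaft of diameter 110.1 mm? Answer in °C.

T = 505 °C

Required Δd = 110.1 − 109.2 = 0.9 mm
Δd = αd₀ΔT ⇒ ΔT = Δd/(αd₀) = 0.9 / (1.7×10⁻⁵ × 109.2) = 484.81 K
T_min = 19.9 + 484.81 = 504.71 °C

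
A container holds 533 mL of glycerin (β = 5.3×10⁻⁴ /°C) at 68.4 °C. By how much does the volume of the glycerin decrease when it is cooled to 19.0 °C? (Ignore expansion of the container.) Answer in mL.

|ΔT| = |19.0 − 68.4| = 49.4 K
ΔV = βV₀ΔT = (5.3×10⁻⁴)(533)(49.4) = 14.0 mL

ΔV = 14.0 mL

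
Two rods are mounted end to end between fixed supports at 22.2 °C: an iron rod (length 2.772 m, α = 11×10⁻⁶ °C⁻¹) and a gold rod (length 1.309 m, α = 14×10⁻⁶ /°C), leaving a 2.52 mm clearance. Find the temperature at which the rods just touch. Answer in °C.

T = 73.8 °C

α₁L₁ = 3.0492×10⁻⁵ m/K, α₂L₂ = 1.8326×10⁻⁵ m/K → total 4.8818×10⁻⁵ m/K
ΔT = g/(α₁L₁+α₂L₂) = 2.52×10⁻³ / 4.8818×10⁻⁵ = 51.620 K
T = 22.2 + 51.620 = 73.820 °C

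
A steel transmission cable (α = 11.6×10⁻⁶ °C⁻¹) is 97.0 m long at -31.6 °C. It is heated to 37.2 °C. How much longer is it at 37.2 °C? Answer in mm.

ΔL = 77.4 mm

|ΔT| = |37.2 − (-31.6)| = 68.8 K
ΔL = αL₀ΔT = (11.6×10⁻⁶)(97.0)(68.8) = 7.74×10⁻² m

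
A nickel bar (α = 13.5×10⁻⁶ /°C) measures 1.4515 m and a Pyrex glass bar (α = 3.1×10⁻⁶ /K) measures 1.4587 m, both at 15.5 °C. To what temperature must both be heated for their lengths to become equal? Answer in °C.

Equal length when α₁L₁ΔT − α₂L₂ΔT = L₂ − L₁ = 7.20×10⁻³ m
α₁L₁ = 1.959525×10⁻⁵, α₂L₂ = 4.52197×10⁻⁶ → Δ(αL) = 1.507328×10⁻⁵ m/K
ΔT = 7.20×10⁻³ / 1.507328×10⁻⁵ = 477.666 K, so T = 15.5 + 477.666 = 493.166 °C

T = 493.2 °C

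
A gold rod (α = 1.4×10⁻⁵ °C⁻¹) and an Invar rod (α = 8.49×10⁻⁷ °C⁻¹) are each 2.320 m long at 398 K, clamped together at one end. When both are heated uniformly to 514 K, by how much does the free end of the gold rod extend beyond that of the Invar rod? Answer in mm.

3.54 mm

ΔT = 116 K
gold: ΔL = 1.4×10⁻⁵ × 2.320 m × 116 = 3.7677×10⁻³ m = 3.7677 mm
Invar: ΔL = 8.49×10⁻⁷ × 2.320 m × 116 = 2.2848×10⁻⁴ m = 0.22848 mm
difference = 3.7677 − 0.22848 = 3.53922 mm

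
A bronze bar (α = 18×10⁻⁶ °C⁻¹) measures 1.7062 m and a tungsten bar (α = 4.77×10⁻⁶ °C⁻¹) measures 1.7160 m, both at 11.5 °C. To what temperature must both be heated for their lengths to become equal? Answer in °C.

T = 446.5 °C

L₁(1 + α₁ΔT) = L₂(1 + α₂ΔT) ⇒ ΔT = (L₂ − L₁)/(α₁L₁ − α₂L₂)
L₂ − L₁ = 1.7160 − 1.7062 = 9.80×10⁻³ m
α₁L₁ − α₂L₂ = 18×10⁻⁶×1.7062 − 4.77×10⁻⁶×1.7160 = 2.252628×10⁻⁵ m/K
ΔT = 9.80×10⁻³ / 2.252628×10⁻⁵ = 435.047 K
T = 11.5 + 435.047 = 446.547 °C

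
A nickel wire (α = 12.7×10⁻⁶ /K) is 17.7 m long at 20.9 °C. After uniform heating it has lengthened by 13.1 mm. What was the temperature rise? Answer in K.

ΔT = 58.3 K

ΔL = αL₀ΔT ⇒ ΔT = ΔL / (αL₀)
ΔT = 13.1×10⁻³ m / (12.7×10⁻⁶ × 17.7 m) = 58.277 K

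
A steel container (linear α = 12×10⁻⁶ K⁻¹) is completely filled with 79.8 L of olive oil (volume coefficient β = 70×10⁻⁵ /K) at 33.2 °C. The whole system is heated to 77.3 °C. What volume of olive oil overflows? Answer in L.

The container also expands: β_container ≈ 3α = 3.6×10⁻⁵ /K
Net overflow = V₀(β_liq − 3α_cont)ΔT
β − 3α = 7.00×10⁻⁴ − 3.6×10⁻⁵ = 6.64×10⁻⁴ /K; ΔT = 44.1 K
ΔV = 79.8 × 6.64×10⁻⁴ × 44.1 = 2.34 L

2.34 L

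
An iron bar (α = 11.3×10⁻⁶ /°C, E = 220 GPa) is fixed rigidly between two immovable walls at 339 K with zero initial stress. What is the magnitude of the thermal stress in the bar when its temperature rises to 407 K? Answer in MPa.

Fully constrained: the free strain ε = αΔT is blocked, so σ = Eε = EαΔT.
|ΔT| = 68 K
σ = 220×10⁹ × 11.3×10⁻⁶ × 68 = 1.69×10⁸ Pa

σ = 169 MPa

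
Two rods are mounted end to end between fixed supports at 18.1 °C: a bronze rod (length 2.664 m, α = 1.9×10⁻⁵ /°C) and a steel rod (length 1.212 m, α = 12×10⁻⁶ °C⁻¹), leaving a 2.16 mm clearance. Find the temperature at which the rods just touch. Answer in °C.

T = 51.2 °C

α₁L₁ = 5.0616×10⁻⁵ m/K, α₂L₂ = 1.4544×10⁻⁵ m/K → total 6.516×10⁻⁵ m/K
ΔT = g/(α₁L₁+α₂L₂) = 2.16×10⁻³ / 6.516×10⁻⁵ = 33.149 K
T = 18.1 + 33.149 = 51.249 °C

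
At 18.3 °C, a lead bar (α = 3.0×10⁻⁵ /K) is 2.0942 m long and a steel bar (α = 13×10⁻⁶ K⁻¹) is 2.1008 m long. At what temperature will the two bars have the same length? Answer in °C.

Equal length when α₁L₁ΔT − α₂L₂ΔT = L₂ − L₁ = 6.60×10⁻³ m
α₁L₁ = 6.2826×10⁻⁵, α₂L₂ = 2.73104×10⁻⁵ → Δ(αL) = 3.55156×10⁻⁵ m/K
ΔT = 6.60×10⁻³ / 3.55156×10⁻⁵ = 185.834 K, so T = 18.3 + 185.834 = 204.134 °C

T = 204.1 °C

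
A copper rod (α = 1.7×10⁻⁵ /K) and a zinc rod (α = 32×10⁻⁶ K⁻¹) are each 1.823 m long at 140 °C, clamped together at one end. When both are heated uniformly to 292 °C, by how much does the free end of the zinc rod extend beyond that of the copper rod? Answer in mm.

4.16 mm

ΔT = 152 K
copper: ΔL = 1.7×10⁻⁵ × 1.823 m × 152 = 4.7106×10⁻³ m = 4.7106 mm
zinc: ΔL = 32×10⁻⁶ × 1.823 m × 152 = 8.8671×10⁻³ m = 8.8671 mm
difference = 8.8671 − 4.7106 = 4.1565 mm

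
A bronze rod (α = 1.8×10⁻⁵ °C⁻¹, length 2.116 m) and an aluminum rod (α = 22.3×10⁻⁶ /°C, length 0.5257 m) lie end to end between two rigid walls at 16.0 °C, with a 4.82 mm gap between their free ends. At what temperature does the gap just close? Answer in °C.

Gap closes when ΔL₁ + ΔL₂ = 4.82 mm = 4.82×10⁻³ m
(α₁L₁ + α₂L₂)ΔT = g
α₁L₁ + α₂L₂ = 1.8×10⁻⁵×2.116 + 22.3×10⁻⁶×0.5257 = 4.981111×10⁻⁵ m/K
ΔT = 4.82×10⁻³ / 4.981111×10⁻⁵ = 96.77 K
T = 16.0 + 96.77 = 112.77 °C

T = 113 °C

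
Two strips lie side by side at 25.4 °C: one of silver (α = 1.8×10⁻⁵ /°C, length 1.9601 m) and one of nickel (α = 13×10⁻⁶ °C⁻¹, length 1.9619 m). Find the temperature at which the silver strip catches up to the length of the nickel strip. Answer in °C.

T = 209.5 °C

L₁(1 + α₁ΔT) = L₂(1 + α₂ΔT) ⇒ ΔT = (L₂ − L₁)/(α₁L₁ − α₂L₂)
L₂ − L₁ = 1.9619 − 1.9601 = 1.80×10⁻³ m
α₁L₁ − α₂L₂ = 1.8×10⁻⁵×1.9601 − 13×10⁻⁶×1.9619 = 9.7771×10⁻⁶ m/K
ΔT = 1.80×10⁻³ / 9.7771×10⁻⁶ = 184.104 K
T = 25.4 + 184.104 = 209.504 °C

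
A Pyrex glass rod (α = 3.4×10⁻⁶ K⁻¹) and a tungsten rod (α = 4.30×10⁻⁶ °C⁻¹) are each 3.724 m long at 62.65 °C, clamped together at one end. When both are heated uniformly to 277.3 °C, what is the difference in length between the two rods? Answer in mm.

0.719 mm

ΔT = 214.65 K
Pyrex glass: ΔL = 3.4×10⁻⁶ × 3.724 m × 214.65 = 2.7178×10⁻³ m = 2.7178 mm
tungsten: ΔL = 4.30×10⁻⁶ × 3.724 m × 214.65 = 3.4372×10⁻³ m = 3.4372 mm
difference = 3.4372 − 2.7178 = 0.7194 mm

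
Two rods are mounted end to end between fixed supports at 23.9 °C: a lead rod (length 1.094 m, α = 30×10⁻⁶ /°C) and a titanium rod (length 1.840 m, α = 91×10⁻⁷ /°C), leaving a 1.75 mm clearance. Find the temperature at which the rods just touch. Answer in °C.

T = 59.2 °C

α₁L₁ = 3.282×10⁻⁵ m/K, α₂L₂ = 1.6744×10⁻⁵ m/K → total 4.9564×10⁻⁵ m/K
ΔT = g/(α₁L₁+α₂L₂) = 1.75×10⁻³ / 4.9564×10⁻⁵ = 35.308 K
T = 23.9 + 35.308 = 59.208 °C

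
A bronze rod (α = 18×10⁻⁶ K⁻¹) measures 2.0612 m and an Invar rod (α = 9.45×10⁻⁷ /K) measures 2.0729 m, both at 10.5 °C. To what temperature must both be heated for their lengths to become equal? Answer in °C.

Equal length when α₁L₁ΔT − α₂L₂ΔT = L₂ − L₁ = 1.17×10⁻² m
α₁L₁ = 3.71016×10⁻⁵, α₂L₂ = 1.9588905×10⁻⁶ → Δ(αL) = 3.51427095×10⁻⁵ m/K
ΔT = 1.17×10⁻² / 3.51427095×10⁻⁵ = 332.928 K, so T = 10.5 + 332.928 = 343.428 °C

T = 343.4 °C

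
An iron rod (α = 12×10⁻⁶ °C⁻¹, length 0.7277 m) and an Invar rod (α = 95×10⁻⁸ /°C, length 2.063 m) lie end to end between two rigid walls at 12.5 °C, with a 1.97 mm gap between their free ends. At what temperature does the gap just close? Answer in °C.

α₁L₁ = 8.7324×10⁻⁶ m/K, α₂L₂ = 1.95985×10⁻⁶ m/K → total 1.069225×10⁻⁵ m/K
ΔT = g/(α₁L₁+α₂L₂) = 1.97×10⁻³ / 1.069225×10⁻⁵ = 184.25 K
T = 12.5 + 184.25 = 196.75 °C

T = 197 °C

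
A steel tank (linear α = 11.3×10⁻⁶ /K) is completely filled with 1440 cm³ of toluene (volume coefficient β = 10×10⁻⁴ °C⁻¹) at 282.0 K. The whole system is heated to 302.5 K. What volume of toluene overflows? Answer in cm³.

The tank also expands: β_container ≈ 3α = 3.39×10⁻⁵ /K
Net overflow = V₀(β_liq − 3α_cont)ΔT
β − 3α = 1.00×10⁻³ − 3.39×10⁻⁵ = 9.661×10⁻⁴ /K; ΔT = 20.5 K
ΔV = 1440 × 9.661×10⁻⁴ × 20.5 = 28.5 cm³

28.5 cm³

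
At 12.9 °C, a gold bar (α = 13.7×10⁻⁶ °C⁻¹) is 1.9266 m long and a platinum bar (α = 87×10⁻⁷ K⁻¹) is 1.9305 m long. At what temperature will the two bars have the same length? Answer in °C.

T = 419.2 °C

Equal length when α₁L₁ΔT − α₂L₂ΔT = L₂ − L₁ = 3.90×10⁻³ m
α₁L₁ = 2.639442×10⁻⁵, α₂L₂ = 1.679535×10⁻⁵ → Δ(αL) = 9.59907×10⁻⁶ m/K
ΔT = 3.90×10⁻³ / 9.59907×10⁻⁶ = 406.289 K, so T = 12.9 + 406.289 = 419.189 °C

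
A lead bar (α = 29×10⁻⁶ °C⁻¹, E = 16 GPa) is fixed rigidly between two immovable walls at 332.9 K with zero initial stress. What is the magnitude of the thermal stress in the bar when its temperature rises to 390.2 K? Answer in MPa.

σ = 26.6 MPa

Fully constrained: the free strain ε = αΔT is blocked, so σ = Eε = EαΔT.
|ΔT| = 57.3 K
σ = 16.0×10⁹ × 29×10⁻⁶ × 57.3 = 2.66×10⁷ Pa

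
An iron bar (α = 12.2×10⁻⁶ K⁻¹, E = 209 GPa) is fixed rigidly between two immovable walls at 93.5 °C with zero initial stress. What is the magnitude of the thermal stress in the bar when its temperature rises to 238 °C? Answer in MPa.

Fully constrained: the free strain ε = αΔT is blocked, so σ = Eε = EαΔT.
|ΔT| = 144.5 K
σ = 209×10⁹ × 12.2×10⁻⁶ × 144.5 = 3.68×10⁸ Pa

σ = 368 MPa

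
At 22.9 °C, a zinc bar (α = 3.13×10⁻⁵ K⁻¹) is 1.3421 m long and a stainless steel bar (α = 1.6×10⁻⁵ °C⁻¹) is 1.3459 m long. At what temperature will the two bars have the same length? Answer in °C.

Equal length when α₁L₁ΔT − α₂L₂ΔT = L₂ − L₁ = 3.80×10⁻³ m
α₁L₁ = 4.200773×10⁻⁵, α₂L₂ = 2.15344×10⁻⁵ → Δ(αL) = 2.047333×10⁻⁵ m/K
ΔT = 3.80×10⁻³ / 2.047333×10⁻⁵ = 185.607 K, so T = 22.9 + 185.607 = 208.507 °C

T = 208.5 °C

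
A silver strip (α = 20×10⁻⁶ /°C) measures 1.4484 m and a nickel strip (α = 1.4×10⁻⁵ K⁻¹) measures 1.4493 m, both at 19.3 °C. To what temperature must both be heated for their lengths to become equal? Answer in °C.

T = 123.0 °C

Equal length when α₁L₁ΔT − α₂L₂ΔT = L₂ − L₁ = 9.00×10⁻⁴ m
α₁L₁ = 2.8968×10⁻⁵, α₂L₂ = 2.02902×10⁻⁵ → Δ(αL) = 8.6778×10⁻⁶ m/K
ΔT = 9.00×10⁻⁴ / 8.6778×10⁻⁶ = 103.713 K, so T = 19.3 + 103.713 = 123.013 °C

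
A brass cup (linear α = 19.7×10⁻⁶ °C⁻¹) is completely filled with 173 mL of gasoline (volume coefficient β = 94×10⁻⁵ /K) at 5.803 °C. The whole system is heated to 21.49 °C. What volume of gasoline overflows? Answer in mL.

2.39 mL

The cup also expands: β_container ≈ 3α = 5.91×10⁻⁵ /K
Net overflow = V₀(β_liq − 3α_cont)ΔT
β − 3α = 9.40×10⁻⁴ − 5.91×10⁻⁵ = 8.809×10⁻⁴ /K; ΔT = 15.687 K
ΔV = 173 × 8.809×10⁻⁴ × 15.687 = 2.39 mL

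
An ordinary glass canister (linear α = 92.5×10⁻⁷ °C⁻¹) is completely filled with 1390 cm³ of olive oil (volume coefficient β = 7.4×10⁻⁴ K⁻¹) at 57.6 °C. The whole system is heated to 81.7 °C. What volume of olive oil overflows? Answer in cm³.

23.9 cm³

The canister also expands: β_container ≈ 3α = 2.775×10⁻⁵ /K
Net overflow = V₀(β_liq − 3α_cont)ΔT
β − 3α = 7.40×10⁻⁴ − 2.775×10⁻⁵ = 7.1225×10⁻⁴ /K; ΔT = 24.1 K
ΔV = 1390 × 7.1225×10⁻⁴ × 24.1 = 23.9 cm³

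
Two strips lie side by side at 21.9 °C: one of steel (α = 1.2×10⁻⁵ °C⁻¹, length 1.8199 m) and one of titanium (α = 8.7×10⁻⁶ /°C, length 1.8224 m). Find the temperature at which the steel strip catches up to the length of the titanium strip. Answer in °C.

L₁(1 + α₁ΔT) = L₂(1 + α₂ΔT) ⇒ ΔT = (L₂ − L₁)/(α₁L₁ − α₂L₂)
L₂ − L₁ = 1.8224 − 1.8199 = 2.50×10⁻³ m
α₁L₁ − α₂L₂ = 1.2×10⁻⁵×1.8199 − 8.7×10⁻⁶×1.8224 = 5.98392×10⁻⁶ m/K
ΔT = 2.50×10⁻³ / 5.98392×10⁻⁶ = 417.786 K
T = 21.9 + 417.786 = 439.686 °C

T = 439.7 °C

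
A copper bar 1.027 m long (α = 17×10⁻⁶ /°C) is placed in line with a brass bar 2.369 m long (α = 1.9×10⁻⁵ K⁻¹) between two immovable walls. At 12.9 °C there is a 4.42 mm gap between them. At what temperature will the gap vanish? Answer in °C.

α₁L₁ = 1.7459×10⁻⁵ m/K, α₂L₂ = 4.5011×10⁻⁵ m/K → total 6.247×10⁻⁵ m/K
ΔT = g/(α₁L₁+α₂L₂) = 4.42×10⁻³ / 6.247×10⁻⁵ = 70.754 K
T = 12.9 + 70.754 = 83.654 °C

T = 83.7 °C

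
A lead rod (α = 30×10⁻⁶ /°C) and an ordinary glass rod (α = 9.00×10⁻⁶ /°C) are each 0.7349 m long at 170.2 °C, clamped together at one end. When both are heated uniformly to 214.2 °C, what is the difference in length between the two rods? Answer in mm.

0.679 mm

ΔT = 44.0 K
lead: ΔL = 30×10⁻⁶ × 0.7349 m × 44.0 = 9.7007×10⁻⁴ m = 0.97007 mm
ordinary glass: ΔL = 9.00×10⁻⁶ × 0.7349 m × 44.0 = 2.9102×10⁻⁴ m = 0.29102 mm
difference = 0.97007 − 0.29102 = 0.67905 mm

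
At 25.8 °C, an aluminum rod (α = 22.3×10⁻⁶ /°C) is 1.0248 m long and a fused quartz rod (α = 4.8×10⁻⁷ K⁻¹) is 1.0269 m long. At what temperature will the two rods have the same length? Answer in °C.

T = 119.7 °C

L₁(1 + α₁ΔT) = L₂(1 + α₂ΔT) ⇒ ΔT = (L₂ − L₁)/(α₁L₁ − α₂L₂)
L₂ − L₁ = 1.0269 − 1.0248 = 2.10×10⁻³ m
α₁L₁ − α₂L₂ = 22.3×10⁻⁶×1.0248 − 4.8×10⁻⁷×1.0269 = 2.2360128×10⁻⁵ m/K
ΔT = 2.10×10⁻³ / 2.2360128×10⁻⁵ = 93.917 K
T = 25.8 + 93.917 = 119.717 °C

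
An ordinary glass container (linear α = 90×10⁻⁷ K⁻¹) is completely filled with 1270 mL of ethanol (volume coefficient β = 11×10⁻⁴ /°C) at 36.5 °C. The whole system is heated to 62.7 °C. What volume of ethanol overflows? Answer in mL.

The container also expands: β_container ≈ 3α = 2.7×10⁻⁵ /K
Net overflow = V₀(β_liq − 3α_cont)ΔT
β − 3α = 1.10×10⁻³ − 2.7×10⁻⁵ = 1.073×10⁻³ /K; ΔT = 26.2 K
ΔV = 1270 × 1.073×10⁻³ × 26.2 = 35.7 mL

35.7 mL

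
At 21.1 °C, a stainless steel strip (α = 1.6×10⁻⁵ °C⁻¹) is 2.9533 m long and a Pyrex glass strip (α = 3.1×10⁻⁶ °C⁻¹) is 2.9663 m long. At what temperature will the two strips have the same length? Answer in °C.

L₁(1 + α₁ΔT) = L₂(1 + α₂ΔT) ⇒ ΔT = (L₂ − L₁)/(α₁L₁ − α₂L₂)
L₂ − L₁ = 2.9663 − 2.9533 = 1.30×10⁻² m
α₁L₁ − α₂L₂ = 1.6×10⁻⁵×2.9533 − 3.1×10⁻⁶×2.9663 = 3.805727×10⁻⁵ m/K
ΔT = 1.30×10⁻² / 3.805727×10⁻⁵ = 341.590 K
T = 21.1 + 341.590 = 362.690 °C

T = 362.7 °C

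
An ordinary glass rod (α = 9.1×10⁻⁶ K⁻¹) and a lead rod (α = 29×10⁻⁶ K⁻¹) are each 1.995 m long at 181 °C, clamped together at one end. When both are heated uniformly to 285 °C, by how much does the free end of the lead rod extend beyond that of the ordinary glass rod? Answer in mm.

ΔT = 104 K
ordinary glass: ΔL = 9.1×10⁻⁶ × 1.995 m × 104 = 1.8881×10⁻³ m = 1.8881 mm
lead: ΔL = 29×10⁻⁶ × 1.995 m × 104 = 6.0169×10⁻³ m = 6.0169 mm
difference = 6.0169 − 1.8881 = 4.1288 mm

4.13 mm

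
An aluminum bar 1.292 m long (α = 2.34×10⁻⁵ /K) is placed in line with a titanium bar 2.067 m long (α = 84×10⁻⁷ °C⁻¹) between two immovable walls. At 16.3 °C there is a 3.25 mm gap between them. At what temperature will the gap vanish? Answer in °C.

Gap closes when ΔL₁ + ΔL₂ = 3.25 mm = 3.25×10⁻³ m
(α₁L₁ + α₂L₂)ΔT = g
α₁L₁ + α₂L₂ = 2.34×10⁻⁵×1.292 + 84×10⁻⁷×2.067 = 4.75956×10⁻⁵ m/K
ΔT = 3.25×10⁻³ / 4.75956×10⁻⁵ = 68.284 K
T = 16.3 + 68.284 = 84.584 °C

T = 84.6 °C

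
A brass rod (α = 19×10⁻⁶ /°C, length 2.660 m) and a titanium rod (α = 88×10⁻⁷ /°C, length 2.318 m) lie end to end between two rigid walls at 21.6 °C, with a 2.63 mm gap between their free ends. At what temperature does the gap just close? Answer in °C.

T = 58.7 °C

α₁L₁ = 5.054×10⁻⁵ m/K, α₂L₂ = 2.03984×10⁻⁵ m/K → total 7.09384×10⁻⁵ m/K
ΔT = g/(α₁L₁+α₂L₂) = 2.63×10⁻³ / 7.09384×10⁻⁵ = 37.074 K
T = 21.6 + 37.074 = 58.674 °C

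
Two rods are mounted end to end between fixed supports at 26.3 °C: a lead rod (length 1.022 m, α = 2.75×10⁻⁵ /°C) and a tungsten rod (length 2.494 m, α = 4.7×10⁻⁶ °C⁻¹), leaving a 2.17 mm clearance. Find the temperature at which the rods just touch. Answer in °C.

T = 80.8 °C

α₁L₁ = 2.8105×10⁻⁵ m/K, α₂L₂ = 1.17218×10⁻⁵ m/K → total 3.98268×10⁻⁵ m/K
ΔT = g/(α₁L₁+α₂L₂) = 2.17×10⁻³ / 3.98268×10⁻⁵ = 54.486 K
T = 26.3 + 54.486 = 80.786 °C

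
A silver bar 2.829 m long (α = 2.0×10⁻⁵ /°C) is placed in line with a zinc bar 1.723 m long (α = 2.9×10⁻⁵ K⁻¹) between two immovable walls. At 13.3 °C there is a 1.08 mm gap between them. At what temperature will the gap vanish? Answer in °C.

T = 23.4 °C

α₁L₁ = 5.658×10⁻⁵ m/K, α₂L₂ = 4.9967×10⁻⁵ m/K → total 1.06547×10⁻⁴ m/K
ΔT = g/(α₁L₁+α₂L₂) = 1.08×10⁻³ / 1.06547×10⁻⁴ = 10.136 K
T = 13.3 + 10.136 = 23.436 °C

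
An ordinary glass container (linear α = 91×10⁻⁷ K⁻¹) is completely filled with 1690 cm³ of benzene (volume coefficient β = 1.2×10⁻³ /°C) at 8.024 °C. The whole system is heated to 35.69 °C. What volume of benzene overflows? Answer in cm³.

The container also expands: β_container ≈ 3α = 2.73×10⁻⁵ /K
Net overflow = V₀(β_liq − 3α_cont)ΔT
β − 3α = 1.20×10⁻³ − 2.73×10⁻⁵ = 1.1727×10⁻³ /K; ΔT = 27.666 K
ΔV = 1690 × 1.1727×10⁻³ × 27.666 = 54.8 cm³

54.8 cm³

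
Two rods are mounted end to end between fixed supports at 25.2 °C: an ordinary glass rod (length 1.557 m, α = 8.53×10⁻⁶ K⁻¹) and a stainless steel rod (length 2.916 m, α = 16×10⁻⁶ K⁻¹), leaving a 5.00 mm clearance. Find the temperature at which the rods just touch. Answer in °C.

Gap closes when ΔL₁ + ΔL₂ = 5.00 mm = 5.00×10⁻³ m
(α₁L₁ + α₂L₂)ΔT = g
α₁L₁ + α₂L₂ = 8.53×10⁻⁶×1.557 + 16×10⁻⁶×2.916 = 5.993721×10⁻⁵ m/K
ΔT = 5.00×10⁻³ / 5.993721×10⁻⁵ = 83.42 K
T = 25.2 + 83.42 = 108.62 °C

T = 109 °C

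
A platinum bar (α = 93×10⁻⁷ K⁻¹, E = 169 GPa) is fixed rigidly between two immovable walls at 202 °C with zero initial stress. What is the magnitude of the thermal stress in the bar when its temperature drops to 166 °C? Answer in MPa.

Fully constrained: the free strain ε = αΔT is blocked, so σ = Eε = EαΔT.
|ΔT| = 36 K
σ = 169×10⁹ × 93×10⁻⁷ × 36 = 5.66×10⁷ Pa

σ = 56.6 MPa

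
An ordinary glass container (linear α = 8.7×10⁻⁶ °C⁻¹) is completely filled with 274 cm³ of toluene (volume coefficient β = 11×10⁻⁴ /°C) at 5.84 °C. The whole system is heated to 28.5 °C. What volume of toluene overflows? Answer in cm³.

6.67 cm³

The container also expands: β_container ≈ 3α = 2.61×10⁻⁵ /K
Net overflow = V₀(β_liq − 3α_cont)ΔT
β − 3α = 1.10×10⁻³ − 2.61×10⁻⁵ = 1.0739×10⁻³ /K; ΔT = 22.66 K
ΔV = 274 × 1.0739×10⁻³ × 22.66 = 6.67 cm³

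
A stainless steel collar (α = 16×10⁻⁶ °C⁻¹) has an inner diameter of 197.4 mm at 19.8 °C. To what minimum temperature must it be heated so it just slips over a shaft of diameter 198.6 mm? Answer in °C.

Required Δd = 198.6 − 197.4 = 1.2 mm
Δd = αd₀ΔT ⇒ ΔT = Δd/(αd₀) = 1.2 / (16×10⁻⁶ × 197.4) = 379.94 K
T_min = 19.8 + 379.94 = 399.74 °C

T = 400 °C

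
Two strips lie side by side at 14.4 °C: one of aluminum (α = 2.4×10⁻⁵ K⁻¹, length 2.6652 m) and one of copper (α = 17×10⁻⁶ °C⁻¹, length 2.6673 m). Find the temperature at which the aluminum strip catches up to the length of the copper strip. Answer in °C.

L₁(1 + α₁ΔT) = L₂(1 + α₂ΔT) ⇒ ΔT = (L₂ − L₁)/(α₁L₁ − α₂L₂)
L₂ − L₁ = 2.6673 − 2.6652 = 2.10×10⁻³ m
α₁L₁ − α₂L₂ = 2.4×10⁻⁵×2.6652 − 17×10⁻⁶×2.6673 = 1.86207×10⁻⁵ m/K
ΔT = 2.10×10⁻³ / 1.86207×10⁻⁵ = 112.778 K
T = 14.4 + 112.778 = 127.178 °C

T = 127.2 °C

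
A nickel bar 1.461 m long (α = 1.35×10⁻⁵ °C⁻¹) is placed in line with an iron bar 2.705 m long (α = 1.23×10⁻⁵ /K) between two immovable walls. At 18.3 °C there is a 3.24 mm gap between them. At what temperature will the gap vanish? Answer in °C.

T = 79.4 °C

Gap closes when ΔL₁ + ΔL₂ = 3.24 mm = 3.24×10⁻³ m
(α₁L₁ + α₂L₂)ΔT = g
α₁L₁ + α₂L₂ = 1.35×10⁻⁵×1.461 + 1.23×10⁻⁵×2.705 = 5.2995×10⁻⁵ m/K
ΔT = 3.24×10⁻³ / 5.2995×10⁻⁵ = 61.138 K
T = 18.3 + 61.138 = 79.438 °C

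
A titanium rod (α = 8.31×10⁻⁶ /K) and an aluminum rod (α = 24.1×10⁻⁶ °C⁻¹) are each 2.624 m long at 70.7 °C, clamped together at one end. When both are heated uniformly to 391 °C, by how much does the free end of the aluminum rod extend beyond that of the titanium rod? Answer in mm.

ΔT = 320.3 K
titanium: ΔL = 8.31×10⁻⁶ × 2.624 m × 320.3 = 6.9843×10⁻³ m = 6.9843 mm
aluminum: ΔL = 24.1×10⁻⁶ × 2.624 m × 320.3 = 2.0255×10⁻² m = 20.255 mm
difference = 20.255 − 6.9843 = 13.2707 mm

13.3 mm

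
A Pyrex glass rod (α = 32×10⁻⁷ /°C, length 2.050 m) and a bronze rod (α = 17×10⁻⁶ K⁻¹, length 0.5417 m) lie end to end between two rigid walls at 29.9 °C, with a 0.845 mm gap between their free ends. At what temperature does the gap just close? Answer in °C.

T = 83.5 °C

α₁L₁ = 6.560×10⁻⁶ m/K, α₂L₂ = 9.2089×10⁻⁶ m/K → total 1.57689×10⁻⁵ m/K
ΔT = g/(α₁L₁+α₂L₂) = 8.45×10⁻⁴ / 1.57689×10⁻⁵ = 53.586 K
T = 29.9 + 53.586 = 83.486 °C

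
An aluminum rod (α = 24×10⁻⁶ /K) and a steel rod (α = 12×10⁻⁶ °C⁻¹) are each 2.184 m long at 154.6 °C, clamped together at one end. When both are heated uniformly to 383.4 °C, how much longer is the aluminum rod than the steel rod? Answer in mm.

ΔT = 228.8 K
aluminum: ΔL = 24×10⁻⁶ × 2.184 m × 228.8 = 1.1993×10⁻² m = 11.993 mm
steel: ΔL = 12×10⁻⁶ × 2.184 m × 228.8 = 5.9964×10⁻³ m = 5.9964 mm
difference = 11.993 − 5.9964 = 5.9966 mm

6.00 mm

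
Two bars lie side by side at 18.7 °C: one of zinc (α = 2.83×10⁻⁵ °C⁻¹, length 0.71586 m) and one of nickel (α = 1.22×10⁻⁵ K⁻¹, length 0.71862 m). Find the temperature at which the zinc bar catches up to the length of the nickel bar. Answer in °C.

L₁(1 + α₁ΔT) = L₂(1 + α₂ΔT) ⇒ ΔT = (L₂ − L₁)/(α₁L₁ − α₂L₂)
L₂ − L₁ = 0.71862 − 0.71586 = 2.76×10⁻³ m
α₁L₁ − α₂L₂ = 2.83×10⁻⁵×0.71586 − 1.22×10⁻⁵×0.71862 = 1.1491674×10⁻⁵ m/K
ΔT = 2.76×10⁻³ / 1.1491674×10⁻⁵ = 240.174 K
T = 18.7 + 240.174 = 258.874 °C

T = 258.9 °C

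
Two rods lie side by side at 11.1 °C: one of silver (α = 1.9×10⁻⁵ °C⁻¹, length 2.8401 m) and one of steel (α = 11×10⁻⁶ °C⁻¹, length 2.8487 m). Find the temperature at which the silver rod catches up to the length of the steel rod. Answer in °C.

T = 391.2 °C

L₁(1 + α₁ΔT) = L₂(1 + α₂ΔT) ⇒ ΔT = (L₂ − L₁)/(α₁L₁ − α₂L₂)
L₂ − L₁ = 2.8487 − 2.8401 = 8.60×10⁻³ m
α₁L₁ − α₂L₂ = 1.9×10⁻⁵×2.8401 − 11×10⁻⁶×2.8487 = 2.26262×10⁻⁵ m/K
ΔT = 8.60×10⁻³ / 2.26262×10⁻⁵ = 380.090 K
T = 11.1 + 380.090 = 391.190 °C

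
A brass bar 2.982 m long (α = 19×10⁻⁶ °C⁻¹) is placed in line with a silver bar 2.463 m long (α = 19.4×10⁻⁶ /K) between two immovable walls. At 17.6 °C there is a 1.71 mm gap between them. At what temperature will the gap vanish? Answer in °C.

T = 34.0 °C

α₁L₁ = 5.6658×10⁻⁵ m/K, α₂L₂ = 4.77822×10⁻⁵ m/K → total 1.044402×10⁻⁴ m/K
ΔT = g/(α₁L₁+α₂L₂) = 1.71×10⁻³ / 1.044402×10⁻⁴ = 16.373 K
T = 17.6 + 16.373 = 33.973 °C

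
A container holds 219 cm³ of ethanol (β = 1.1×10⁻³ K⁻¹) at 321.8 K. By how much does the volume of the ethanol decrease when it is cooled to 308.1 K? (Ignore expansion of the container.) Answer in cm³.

|ΔT| = |308.1 − 321.8| = 13.7 K
ΔV = βV₀ΔT = (1.1×10⁻³)(219)(13.7) = 3.30 cm³

ΔV = 3.30 cm³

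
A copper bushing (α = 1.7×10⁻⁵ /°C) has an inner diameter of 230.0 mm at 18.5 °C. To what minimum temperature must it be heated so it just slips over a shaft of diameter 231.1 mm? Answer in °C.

T = 300 °C

Required Δd = 231.1 − 230.0 = 1.1 mm
Δd = αd₀ΔT ⇒ ΔT = Δd/(αd₀) = 1.1 / (1.7×10⁻⁵ × 230.0) = 281.33 K
T_min = 18.5 + 281.33 = 299.83 °C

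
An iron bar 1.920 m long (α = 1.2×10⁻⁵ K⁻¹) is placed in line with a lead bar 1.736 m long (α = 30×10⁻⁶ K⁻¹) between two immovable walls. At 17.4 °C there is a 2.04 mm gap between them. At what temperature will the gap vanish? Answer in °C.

α₁L₁ = 2.304×10⁻⁵ m/K, α₂L₂ = 5.208×10⁻⁵ m/K → total 7.512×10⁻⁵ m/K
ΔT = g/(α₁L₁+α₂L₂) = 2.04×10⁻³ / 7.512×10⁻⁵ = 27.157 K
T = 17.4 + 27.157 = 44.557 °C

T = 44.6 °C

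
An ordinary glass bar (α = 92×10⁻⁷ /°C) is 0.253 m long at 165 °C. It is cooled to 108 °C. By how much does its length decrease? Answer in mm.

ΔL = 0.133 mm

|ΔT| = |108 − 165| = 57 K
ΔL = αL₀ΔT = (92×10⁻⁷)(0.253)(57) = 1.33×10⁻⁴ m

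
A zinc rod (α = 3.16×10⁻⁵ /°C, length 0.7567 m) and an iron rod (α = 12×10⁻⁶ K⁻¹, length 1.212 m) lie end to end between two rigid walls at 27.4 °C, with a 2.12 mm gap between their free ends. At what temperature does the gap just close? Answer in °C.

Gap closes when ΔL₁ + ΔL₂ = 2.12 mm = 2.12×10⁻³ m
(α₁L₁ + α₂L₂)ΔT = g
α₁L₁ + α₂L₂ = 3.16×10⁻⁵×0.7567 + 12×10⁻⁶×1.212 = 3.845572×10⁻⁵ m/K
ΔT = 2.12×10⁻³ / 3.845572×10⁻⁵ = 55.128 K
T = 27.4 + 55.128 = 82.528 °C

T = 82.5 °C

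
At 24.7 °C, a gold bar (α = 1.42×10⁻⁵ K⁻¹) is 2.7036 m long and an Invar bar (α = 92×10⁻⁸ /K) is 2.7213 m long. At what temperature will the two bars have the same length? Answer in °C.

L₁(1 + α₁ΔT) = L₂(1 + α₂ΔT) ⇒ ΔT = (L₂ − L₁)/(α₁L₁ − α₂L₂)
L₂ − L₁ = 2.7213 − 2.7036 = 1.77×10⁻² m
α₁L₁ − α₂L₂ = 1.42×10⁻⁵×2.7036 − 92×10⁻⁸×2.7213 = 3.5887524×10⁻⁵ m/K
ΔT = 1.77×10⁻² / 3.5887524×10⁻⁵ = 493.208 K
T = 24.7 + 493.208 = 517.908 °C

T = 517.9 °C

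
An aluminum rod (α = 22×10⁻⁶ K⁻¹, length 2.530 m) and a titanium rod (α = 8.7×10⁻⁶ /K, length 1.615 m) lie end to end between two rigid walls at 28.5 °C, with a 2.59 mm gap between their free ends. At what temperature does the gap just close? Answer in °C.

α₁L₁ = 5.566×10⁻⁵ m/K, α₂L₂ = 1.40505×10⁻⁵ m/K → total 6.97105×10⁻⁵ m/K
ΔT = g/(α₁L₁+α₂L₂) = 2.59×10⁻³ / 6.97105×10⁻⁵ = 37.154 K
T = 28.5 + 37.154 = 65.654 °C

T = 65.7 °C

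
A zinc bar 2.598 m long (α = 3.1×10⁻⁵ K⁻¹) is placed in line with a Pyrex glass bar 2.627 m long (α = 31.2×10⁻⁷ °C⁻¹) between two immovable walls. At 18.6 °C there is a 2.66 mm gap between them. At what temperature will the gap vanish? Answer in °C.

T = 48.6 °C

Gap closes when ΔL₁ + ΔL₂ = 2.66 mm = 2.66×10⁻³ m
(α₁L₁ + α₂L₂)ΔT = g
α₁L₁ + α₂L₂ = 3.1×10⁻⁵×2.598 + 31.2×10⁻⁷×2.627 = 8.873424×10⁻⁵ m/K
ΔT = 2.66×10⁻³ / 8.873424×10⁻⁵ = 29.977 K
T = 18.6 + 29.977 = 48.577 °C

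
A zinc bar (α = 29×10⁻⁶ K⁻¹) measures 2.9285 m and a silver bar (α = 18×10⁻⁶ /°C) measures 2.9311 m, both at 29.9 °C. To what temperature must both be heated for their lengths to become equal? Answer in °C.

T = 110.7 °C

Equal length when α₁L₁ΔT − α₂L₂ΔT = L₂ − L₁ = 2.60×10⁻³ m
α₁L₁ = 8.49265×10⁻⁵, α₂L₂ = 5.27598×10⁻⁵ → Δ(αL) = 3.21667×10⁻⁵ m/K
ΔT = 2.60×10⁻³ / 3.21667×10⁻⁵ = 80.829 K, so T = 29.9 + 80.829 = 110.729 °C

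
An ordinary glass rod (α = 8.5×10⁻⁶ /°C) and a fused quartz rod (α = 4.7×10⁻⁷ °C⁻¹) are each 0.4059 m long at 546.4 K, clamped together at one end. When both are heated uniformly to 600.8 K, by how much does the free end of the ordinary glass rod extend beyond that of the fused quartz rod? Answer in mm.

ΔT = 54.4 K
ordinary glass: ΔL = 8.5×10⁻⁶ × 0.4059 m × 54.4 = 1.8769×10⁻⁴ m = 0.18769 mm
fused quartz: ΔL = 4.7×10⁻⁷ × 0.4059 m × 54.4 = 1.0378×10⁻⁵ m = 0.010378 mm
difference = 0.18769 − 0.010378 = 0.177312 mm

0.177 mm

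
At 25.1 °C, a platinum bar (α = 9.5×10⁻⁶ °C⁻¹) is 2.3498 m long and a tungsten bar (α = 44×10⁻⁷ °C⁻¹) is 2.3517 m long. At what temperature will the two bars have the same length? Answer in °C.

T = 183.8 °C

L₁(1 + α₁ΔT) = L₂(1 + α₂ΔT) ⇒ ΔT = (L₂ − L₁)/(α₁L₁ − α₂L₂)
L₂ − L₁ = 2.3517 − 2.3498 = 1.90×10⁻³ m
α₁L₁ − α₂L₂ = 9.5×10⁻⁶×2.3498 − 44×10⁻⁷×2.3517 = 1.197562×10⁻⁵ m/K
ΔT = 1.90×10⁻³ / 1.197562×10⁻⁵ = 158.656 K
T = 25.1 + 158.656 = 183.756 °C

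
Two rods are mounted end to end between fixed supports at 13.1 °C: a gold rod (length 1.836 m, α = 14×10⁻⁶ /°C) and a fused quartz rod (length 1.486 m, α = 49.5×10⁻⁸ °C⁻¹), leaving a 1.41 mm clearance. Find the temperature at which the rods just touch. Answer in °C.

T = 66.4 °C

α₁L₁ = 2.5704×10⁻⁵ m/K, α₂L₂ = 7.3557×10⁻⁷ m/K → total 2.643957×10⁻⁵ m/K
ΔT = g/(α₁L₁+α₂L₂) = 1.41×10⁻³ / 2.643957×10⁻⁵ = 53.329 K
T = 13.1 + 53.329 = 66.429 °C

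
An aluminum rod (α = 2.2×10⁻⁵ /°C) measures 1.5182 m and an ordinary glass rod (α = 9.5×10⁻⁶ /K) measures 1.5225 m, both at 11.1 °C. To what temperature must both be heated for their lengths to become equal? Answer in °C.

T = 238.2 °C

L₁(1 + α₁ΔT) = L₂(1 + α₂ΔT) ⇒ ΔT = (L₂ − L₁)/(α₁L₁ − α₂L₂)
L₂ − L₁ = 1.5225 − 1.5182 = 4.30×10⁻³ m
α₁L₁ − α₂L₂ = 2.2×10⁻⁵×1.5182 − 9.5×10⁻⁶×1.5225 = 1.893665×10⁻⁵ m/K
ΔT = 4.30×10⁻³ / 1.893665×10⁻⁵ = 227.073 K
T = 11.1 + 227.073 = 238.173 °C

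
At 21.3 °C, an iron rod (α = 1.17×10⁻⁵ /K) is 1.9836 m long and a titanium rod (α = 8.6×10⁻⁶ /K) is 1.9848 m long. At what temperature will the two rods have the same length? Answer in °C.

Equal length when α₁L₁ΔT − α₂L₂ΔT = L₂ − L₁ = 1.20×10⁻³ m
α₁L₁ = 2.320812×10⁻⁵, α₂L₂ = 1.706928×10⁻⁵ → Δ(αL) = 6.13884×10⁻⁶ m/K
ΔT = 1.20×10⁻³ / 6.13884×10⁻⁶ = 195.477 K, so T = 21.3 + 195.477 = 216.777 °C

T = 216.8 °C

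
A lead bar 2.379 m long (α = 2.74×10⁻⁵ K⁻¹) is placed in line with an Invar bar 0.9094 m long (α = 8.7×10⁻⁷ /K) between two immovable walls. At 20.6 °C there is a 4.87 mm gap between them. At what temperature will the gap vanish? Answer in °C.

Gap closes when ΔL₁ + ΔL₂ = 4.87 mm = 4.87×10⁻³ m
(α₁L₁ + α₂L₂)ΔT = g
α₁L₁ + α₂L₂ = 2.74×10⁻⁵×2.379 + 8.7×10⁻⁷×0.9094 = 6.5975778×10⁻⁵ m/K
ΔT = 4.87×10⁻³ / 6.5975778×10⁻⁵ = 73.815 K
T = 20.6 + 73.815 = 94.415 °C

T = 94.4 °C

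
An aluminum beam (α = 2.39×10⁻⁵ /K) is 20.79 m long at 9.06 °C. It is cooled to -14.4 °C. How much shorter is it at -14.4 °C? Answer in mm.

|ΔT| = |-14.4 − 9.06| = 23.46 K
ΔL = αL₀ΔT = (2.39×10⁻⁵)(20.79)(23.46) = 1.17×10⁻² m

ΔL = 11.7 mm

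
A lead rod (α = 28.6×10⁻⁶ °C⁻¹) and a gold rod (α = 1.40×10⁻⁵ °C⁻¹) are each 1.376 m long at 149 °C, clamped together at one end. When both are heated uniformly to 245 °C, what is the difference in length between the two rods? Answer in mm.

ΔT = 96 K
lead: ΔL = 28.6×10⁻⁶ × 1.376 m × 96 = 3.7779×10⁻³ m = 3.7779 mm
gold: ΔL = 1.40×10⁻⁵ × 1.376 m × 96 = 1.8493×10⁻³ m = 1.8493 mm
difference = 3.7779 − 1.8493 = 1.9286 mm

1.93 mm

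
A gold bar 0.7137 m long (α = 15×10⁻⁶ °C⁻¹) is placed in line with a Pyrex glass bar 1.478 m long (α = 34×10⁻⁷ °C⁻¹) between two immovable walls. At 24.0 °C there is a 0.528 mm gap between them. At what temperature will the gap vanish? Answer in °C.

T = 57.6 °C

α₁L₁ = 1.07055×10⁻⁵ m/K, α₂L₂ = 5.0252×10⁻⁶ m/K → total 1.57307×10⁻⁵ m/K
ΔT = g/(α₁L₁+α₂L₂) = 5.28×10⁻⁴ / 1.57307×10⁻⁵ = 33.565 K
T = 24.0 + 33.565 = 57.565 °C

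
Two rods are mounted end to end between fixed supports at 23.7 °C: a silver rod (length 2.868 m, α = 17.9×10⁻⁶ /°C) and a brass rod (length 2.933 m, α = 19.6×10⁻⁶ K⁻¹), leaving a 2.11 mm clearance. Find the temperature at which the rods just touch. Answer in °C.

T = 43.1 °C

α₁L₁ = 5.13372×10⁻⁵ m/K, α₂L₂ = 5.74868×10⁻⁵ m/K → total 1.08824×10⁻⁴ m/K
ΔT = g/(α₁L₁+α₂L₂) = 2.11×10⁻³ / 1.08824×10⁻⁴ = 19.389 K
T = 23.7 + 19.389 = 43.089 °C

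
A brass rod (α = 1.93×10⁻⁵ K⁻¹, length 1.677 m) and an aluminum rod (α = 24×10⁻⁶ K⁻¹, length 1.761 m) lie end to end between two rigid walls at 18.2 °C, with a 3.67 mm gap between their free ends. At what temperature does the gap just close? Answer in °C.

T = 67.4 °C

α₁L₁ = 3.23661×10⁻⁵ m/K, α₂L₂ = 4.2264×10⁻⁵ m/K → total 7.46301×10⁻⁵ m/K
ΔT = g/(α₁L₁+α₂L₂) = 3.67×10⁻³ / 7.46301×10⁻⁵ = 49.176 K
T = 18.2 + 49.176 = 67.376 °C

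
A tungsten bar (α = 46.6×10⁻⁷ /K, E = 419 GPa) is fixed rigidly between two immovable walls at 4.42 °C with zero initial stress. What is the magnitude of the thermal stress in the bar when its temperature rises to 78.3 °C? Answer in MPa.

Fully constrained: the free strain ε = αΔT is blocked, so σ = Eε = EαΔT.
|ΔT| = 73.88 K
σ = 419×10⁹ × 46.6×10⁻⁷ × 73.88 = 1.44×10⁸ Pa

σ = 144 MPa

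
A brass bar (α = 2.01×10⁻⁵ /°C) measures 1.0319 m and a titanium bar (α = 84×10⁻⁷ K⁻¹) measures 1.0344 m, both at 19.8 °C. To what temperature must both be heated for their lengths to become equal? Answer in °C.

T = 227.2 °C

Equal length when α₁L₁ΔT − α₂L₂ΔT = L₂ − L₁ = 2.50×10⁻³ m
α₁L₁ = 2.074119×10⁻⁵, α₂L₂ = 8.68896×10⁻⁶ → Δ(αL) = 1.205223×10⁻⁵ m/K
ΔT = 2.50×10⁻³ / 1.205223×10⁻⁵ = 207.430 K, so T = 19.8 + 207.430 = 227.230 °C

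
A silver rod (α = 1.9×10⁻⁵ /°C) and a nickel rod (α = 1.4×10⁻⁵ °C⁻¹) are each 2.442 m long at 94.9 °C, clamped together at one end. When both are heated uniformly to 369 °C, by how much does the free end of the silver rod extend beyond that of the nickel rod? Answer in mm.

3.35 mm

ΔT = 274.1 K
silver: ΔL = 1.9×10⁻⁵ × 2.442 m × 274.1 = 1.2718×10⁻² m = 12.718 mm
nickel: ΔL = 1.4×10⁻⁵ × 2.442 m × 274.1 = 9.3709×10⁻³ m = 9.3709 mm
difference = 12.718 − 9.3709 = 3.3471 mm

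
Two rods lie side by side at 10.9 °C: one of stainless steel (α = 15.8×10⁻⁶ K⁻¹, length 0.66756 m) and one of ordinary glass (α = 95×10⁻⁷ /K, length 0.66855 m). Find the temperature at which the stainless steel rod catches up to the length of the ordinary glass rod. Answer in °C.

Equal length when α₁L₁ΔT − α₂L₂ΔT = L₂ − L₁ = 9.90×10⁻⁴ m
α₁L₁ = 1.0547448×10⁻⁵, α₂L₂ = 6.351225×10⁻⁶ → Δ(αL) = 4.196223×10⁻⁶ m/K
ΔT = 9.90×10⁻⁴ / 4.196223×10⁻⁶ = 235.926 K, so T = 10.9 + 235.926 = 246.826 °C

T = 246.8 °C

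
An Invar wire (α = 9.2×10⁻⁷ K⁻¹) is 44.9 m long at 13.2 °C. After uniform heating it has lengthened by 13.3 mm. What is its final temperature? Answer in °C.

ΔL = αL₀ΔT ⇒ ΔT = ΔL / (αL₀)
ΔT = 13.3×10⁻³ m / (9.2×10⁻⁷ × 44.9 m) = 321.97 K
T = 13.2 + 321.97 = 335.17 °C

T = 335 °C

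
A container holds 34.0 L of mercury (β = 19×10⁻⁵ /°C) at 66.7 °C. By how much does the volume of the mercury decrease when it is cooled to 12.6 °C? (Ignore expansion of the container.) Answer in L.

|ΔT| = |12.6 − 66.7| = 54.1 K
ΔV = βV₀ΔT = (19×10⁻⁵)(34.0)(54.1) = 0.349 L

ΔV = 0.349 L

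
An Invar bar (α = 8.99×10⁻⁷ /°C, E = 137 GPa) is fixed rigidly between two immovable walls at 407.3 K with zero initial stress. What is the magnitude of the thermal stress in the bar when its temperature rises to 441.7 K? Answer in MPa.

σ = 4.24 MPa

Fully constrained: the free strain ε = αΔT is blocked, so σ = Eε = EαΔT.
|ΔT| = 34.4 K
σ = 137×10⁹ × 8.99×10⁻⁷ × 34.4 = 4.24×10⁶ Pa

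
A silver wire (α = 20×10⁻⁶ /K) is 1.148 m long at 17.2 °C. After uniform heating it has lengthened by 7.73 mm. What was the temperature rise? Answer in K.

ΔL = αL₀ΔT ⇒ ΔT = ΔL / (αL₀)
ΔT = 7.73×10⁻³ m / (20×10⁻⁶ × 1.148 m) = 336.67 K

ΔT = 337 K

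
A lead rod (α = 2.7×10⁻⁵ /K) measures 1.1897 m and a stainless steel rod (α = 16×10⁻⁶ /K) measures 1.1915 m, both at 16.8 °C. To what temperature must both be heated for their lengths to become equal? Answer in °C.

L₁(1 + α₁ΔT) = L₂(1 + α₂ΔT) ⇒ ΔT = (L₂ − L₁)/(α₁L₁ − α₂L₂)
L₂ − L₁ = 1.1915 − 1.1897 = 1.80×10⁻³ m
α₁L₁ − α₂L₂ = 2.7×10⁻⁵×1.1897 − 16×10⁻⁶×1.1915 = 1.30579×10⁻⁵ m/K
ΔT = 1.80×10⁻³ / 1.30579×10⁻⁵ = 137.848 K
T = 16.8 + 137.848 = 154.648 °C

T = 154.6 °C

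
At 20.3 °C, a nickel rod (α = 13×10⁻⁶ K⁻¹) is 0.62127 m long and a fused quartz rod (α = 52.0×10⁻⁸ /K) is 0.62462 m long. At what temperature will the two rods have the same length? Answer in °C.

T = 452.5 °C

L₁(1 + α₁ΔT) = L₂(1 + α₂ΔT) ⇒ ΔT = (L₂ − L₁)/(α₁L₁ − α₂L₂)
L₂ − L₁ = 0.62462 − 0.62127 = 3.35×10⁻³ m
α₁L₁ − α₂L₂ = 13×10⁻⁶×0.62127 − 52.0×10⁻⁸×0.62462 = 7.7517076×10⁻⁶ m/K
ΔT = 3.35×10⁻³ / 7.7517076×10⁻⁶ = 432.163 K
T = 20.3 + 432.163 = 452.463 °C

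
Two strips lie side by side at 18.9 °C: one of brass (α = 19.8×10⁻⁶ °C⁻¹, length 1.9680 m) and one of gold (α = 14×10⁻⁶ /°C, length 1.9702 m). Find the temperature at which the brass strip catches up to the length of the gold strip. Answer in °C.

L₁(1 + α₁ΔT) = L₂(1 + α₂ΔT) ⇒ ΔT = (L₂ − L₁)/(α₁L₁ − α₂L₂)
L₂ − L₁ = 1.9702 − 1.9680 = 2.20×10⁻³ m
α₁L₁ − α₂L₂ = 19.8×10⁻⁶×1.9680 − 14×10⁻⁶×1.9702 = 1.13836×10⁻⁵ m/K
ΔT = 2.20×10⁻³ / 1.13836×10⁻⁵ = 193.260 K
T = 18.9 + 193.260 = 212.160 °C

T = 212.2 °C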